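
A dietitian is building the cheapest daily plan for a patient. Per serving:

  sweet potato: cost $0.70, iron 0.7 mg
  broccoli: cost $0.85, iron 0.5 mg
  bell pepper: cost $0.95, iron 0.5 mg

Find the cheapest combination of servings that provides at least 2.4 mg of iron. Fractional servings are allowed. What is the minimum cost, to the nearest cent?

Cost per mg of iron: sweet potato $1.0000, broccoli $1.7000, bell pepper $1.9000.
With no serving limits, use only sweet potato: 2.4 mg / 0.7 mg = 3.429 servings × $0.70 = $2.40.

$2.40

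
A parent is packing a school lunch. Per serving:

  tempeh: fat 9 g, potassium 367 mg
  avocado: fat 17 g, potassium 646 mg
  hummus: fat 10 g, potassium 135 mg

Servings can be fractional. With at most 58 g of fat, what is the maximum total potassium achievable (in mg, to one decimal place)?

Potassium per g fat: tempeh 40.78, avocado 38, hummus 13.5.
With no serving limits, spend the whole fat allowance on tempeh: 58 g / 9 g × 367 mg = 2365.1 mg.

2365.1 mg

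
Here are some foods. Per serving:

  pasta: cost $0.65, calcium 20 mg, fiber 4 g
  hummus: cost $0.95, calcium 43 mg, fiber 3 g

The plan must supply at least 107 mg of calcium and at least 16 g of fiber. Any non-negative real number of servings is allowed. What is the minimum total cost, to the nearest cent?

pasta only: max(107/20, 16/4) = 5.35 servings → $3.48.
hummus only: max(107/43, 16/3) = 5.333 servings → $5.07.
pasta + hummus with both tight: 3.277 servings and 0.9643 servings → $3.05.
So the least-cost plan costs $3.05.

$3.05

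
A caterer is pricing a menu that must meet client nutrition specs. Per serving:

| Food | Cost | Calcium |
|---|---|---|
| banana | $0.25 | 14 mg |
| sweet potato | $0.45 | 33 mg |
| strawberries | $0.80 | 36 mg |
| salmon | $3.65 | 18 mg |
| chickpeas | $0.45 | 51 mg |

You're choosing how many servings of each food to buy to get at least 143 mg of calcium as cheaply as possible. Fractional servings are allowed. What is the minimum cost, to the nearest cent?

$1.26

Cost per mg of calcium: chickpeas $0.0088, sweet potato $0.0136, banana $0.0179, strawberries $0.0222, salmon $0.2028.
With no serving limits, use only chickpeas: 143 mg / 51 mg = 2.804 servings × $0.45 = $1.26.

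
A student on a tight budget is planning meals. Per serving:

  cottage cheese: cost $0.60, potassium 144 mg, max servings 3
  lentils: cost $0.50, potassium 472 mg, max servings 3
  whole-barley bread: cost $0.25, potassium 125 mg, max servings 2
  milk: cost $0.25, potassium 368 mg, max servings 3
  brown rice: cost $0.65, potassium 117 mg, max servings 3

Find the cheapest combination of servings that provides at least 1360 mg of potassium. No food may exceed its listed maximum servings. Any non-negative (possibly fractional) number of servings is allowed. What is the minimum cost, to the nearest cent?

Cost per mg of potassium: milk $0.0007, lentils $0.0011, whole-barley bread $0.0020, cottage cheese $0.0042, brown rice $0.0056.
Take 3 servings of milk: +1104.0 mg potassium for $0.75 (total $0.75, still need 256.0 mg).
Take 0.5424 servings of lentils: +256.0 mg potassium for $0.27 (total $1.02, still need 0.0 mg).
Filling from the cheapest source first is optimal under one linear minimum: $1.02.

$1.02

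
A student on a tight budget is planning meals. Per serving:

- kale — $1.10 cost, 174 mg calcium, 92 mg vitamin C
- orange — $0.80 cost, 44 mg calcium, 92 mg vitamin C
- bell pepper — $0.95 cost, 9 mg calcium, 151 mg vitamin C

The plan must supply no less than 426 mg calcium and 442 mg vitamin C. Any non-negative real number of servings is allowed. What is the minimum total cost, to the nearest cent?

$4.02

kale only: max(426/174, 442/92) = 4.804 servings → $5.28.
orange only: max(426/44, 442/92) = 9.682 servings → $7.75.
bell pepper only: max(426/9, 442/151) = 47.33 servings → $44.97.
kale + orange with both tight: 1.651 servings and 3.154 servings → $4.34.
kale + bell pepper with both tight: 2.372 servings and 1.482 servings → $4.02.
orange + bell pepper: intersection lies outside the first quadrant.
Cheapest feasible corner: $4.02.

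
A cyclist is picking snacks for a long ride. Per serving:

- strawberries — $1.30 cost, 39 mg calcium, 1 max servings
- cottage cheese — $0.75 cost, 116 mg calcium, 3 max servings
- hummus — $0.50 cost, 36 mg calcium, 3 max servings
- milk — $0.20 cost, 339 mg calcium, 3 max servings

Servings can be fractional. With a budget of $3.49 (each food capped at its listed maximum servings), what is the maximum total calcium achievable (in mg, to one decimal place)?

Calcium per dollar: milk 1695, cottage cheese 154.7, hummus 72, strawberries 30.
Take 3 servings of milk: spends $0.60, +1017.0 mg calcium (running total 1017.0 mg).
Take 3 servings of cottage cheese: spends $2.25, +348.0 mg calcium (running total 1365.0 mg).
Take 1.28 servings of hummus: spends $0.64, +46.1 mg calcium (running total 1411.1 mg).
Greedy by best ratio exhausts the cost allowance optimally: 1411.1 mg.

1411.1 mg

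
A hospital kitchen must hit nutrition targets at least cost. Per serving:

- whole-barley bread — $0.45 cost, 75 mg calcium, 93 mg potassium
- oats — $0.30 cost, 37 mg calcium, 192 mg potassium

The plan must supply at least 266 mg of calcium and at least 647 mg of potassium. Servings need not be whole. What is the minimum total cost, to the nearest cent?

$1.77

The cheapest plan sits at a corner of the feasible region — with two constraints it uses at most two foods.
whole-barley bread only: max(266/75, 647/93) = 6.957 servings → $3.13.
oats only: max(266/37, 647/192) = 7.189 servings → $2.16.
whole-barley bread + oats with both tight: 2.476 servings and 2.171 servings → $1.77.
Cheapest feasible corner: $1.77.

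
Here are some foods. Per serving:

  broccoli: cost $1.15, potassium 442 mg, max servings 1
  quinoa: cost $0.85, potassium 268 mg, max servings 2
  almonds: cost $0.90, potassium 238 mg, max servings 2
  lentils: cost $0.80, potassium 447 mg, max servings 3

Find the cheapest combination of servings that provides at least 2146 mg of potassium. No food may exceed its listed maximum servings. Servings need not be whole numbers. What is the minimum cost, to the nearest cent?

Cost per mg of potassium: lentils $0.0018, broccoli $0.0026, quinoa $0.0032, almonds $0.0038.
Take 3 servings of lentils: +1341.0 mg potassium for $2.40 (total $2.40, still need 805.0 mg).
Take 1 serving of broccoli: +442.0 mg potassium for $1.15 (total $3.55, still need 363.0 mg).
Take 1.354 servings of quinoa: +363.0 mg potassium for $1.15 (total $4.70, still need 0.0 mg).
Greedy by cheapest-per-mg is optimal for a single linear constraint, so the minimum cost is $4.70.

$4.70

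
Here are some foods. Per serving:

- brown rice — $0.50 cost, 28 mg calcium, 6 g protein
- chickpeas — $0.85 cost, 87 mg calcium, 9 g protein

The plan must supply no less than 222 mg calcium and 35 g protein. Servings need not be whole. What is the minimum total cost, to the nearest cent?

Minimising a linear cost over {calcium ≥ 222, protein ≥ 35, servings ≥ 0} — the optimum is at a vertex, using one or two foods.
brown rice only: max(222/28, 35/6) = 7.929 servings → $3.96.
chickpeas only: max(222/87, 35/9) = 3.889 servings → $3.31.
brown rice + chickpeas with both tight: 3.878 servings and 1.304 servings → $3.05.
Cheapest feasible corner: $3.05.

$3.05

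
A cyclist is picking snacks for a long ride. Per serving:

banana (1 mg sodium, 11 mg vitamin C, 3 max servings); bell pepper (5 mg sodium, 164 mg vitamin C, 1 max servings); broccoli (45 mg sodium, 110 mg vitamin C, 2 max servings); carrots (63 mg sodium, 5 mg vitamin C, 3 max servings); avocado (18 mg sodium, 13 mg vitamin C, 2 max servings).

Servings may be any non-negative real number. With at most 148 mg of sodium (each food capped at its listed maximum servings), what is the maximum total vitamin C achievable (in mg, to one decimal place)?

Vitamin C per mg sodium: bell pepper 32.8, banana 11, broccoli 2.444, avocado 0.7222, carrots 0.07937.
Take 1 serving of bell pepper: uses 5 mg sodium, +164.0 mg vitamin C (running total 164.0 mg).
Take 3 servings of banana: uses 3 mg sodium, +33.0 mg vitamin C (running total 197.0 mg).
Take 2 servings of broccoli: uses 90 mg sodium, +220.0 mg vitamin C (running total 417.0 mg).
Take 2 servings of avocado: uses 36 mg sodium, +26.0 mg vitamin C (running total 443.0 mg).
Take 0.2222 servings of carrots: uses 14 mg sodium, +1.1 mg vitamin C (running total 444.1 mg).
Filling greedily by vitamin C-per-mg sodium is optimal for one linear limit, giving 444.1 mg.

444.1 mg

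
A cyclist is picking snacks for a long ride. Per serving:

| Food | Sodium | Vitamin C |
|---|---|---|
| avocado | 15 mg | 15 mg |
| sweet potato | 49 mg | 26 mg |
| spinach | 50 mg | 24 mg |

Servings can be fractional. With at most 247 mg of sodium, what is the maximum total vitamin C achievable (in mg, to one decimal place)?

Vitamin C per mg sodium: avocado 1, sweet potato 0.5306, spinach 0.48.
With no serving limits, spend the whole sodium allowance on avocado: 247 mg / 15 mg × 15 mg = 247.0 mg.

247.0 mg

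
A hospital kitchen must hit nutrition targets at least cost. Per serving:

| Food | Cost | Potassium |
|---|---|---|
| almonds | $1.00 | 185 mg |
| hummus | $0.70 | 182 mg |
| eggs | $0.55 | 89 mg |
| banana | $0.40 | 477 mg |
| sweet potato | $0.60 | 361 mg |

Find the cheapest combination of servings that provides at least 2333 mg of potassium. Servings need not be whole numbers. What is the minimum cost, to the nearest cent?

Cost per mg of potassium: banana $0.0008, sweet potato $0.0017, hummus $0.0038, almonds $0.0054, eggs $0.0062.
With no serving limits, use only banana: 2333 mg / 477 mg = 4.891 servings × $0.40 = $1.96.

$1.96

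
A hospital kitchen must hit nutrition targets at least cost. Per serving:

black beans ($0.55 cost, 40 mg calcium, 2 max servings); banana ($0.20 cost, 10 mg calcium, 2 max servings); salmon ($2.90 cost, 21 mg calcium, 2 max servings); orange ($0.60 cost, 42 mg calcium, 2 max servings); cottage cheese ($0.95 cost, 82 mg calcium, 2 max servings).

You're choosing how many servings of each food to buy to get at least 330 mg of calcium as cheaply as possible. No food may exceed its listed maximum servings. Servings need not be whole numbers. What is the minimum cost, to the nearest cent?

$4.24

Cost per mg of calcium: cottage cheese $0.0116, black beans $0.0138, orange $0.0143, banana $0.0200, salmon $0.1381.
Take 2 servings of cottage cheese: +164.0 mg calcium for $1.90 (total $1.90, still need 166.0 mg).
Take 2 servings of black beans: +80.0 mg calcium for $1.10 (total $3.00, still need 86.0 mg).
Take 2 servings of orange: +84.0 mg calcium for $1.20 (total $4.20, still need 2.0 mg).
Take 0.2 servings of banana: +2.0 mg calcium for $0.04 (total $4.24, still need 0.0 mg).
Greedy by cheapest-per-mg is optimal for a single linear constraint, so the minimum cost is $4.24.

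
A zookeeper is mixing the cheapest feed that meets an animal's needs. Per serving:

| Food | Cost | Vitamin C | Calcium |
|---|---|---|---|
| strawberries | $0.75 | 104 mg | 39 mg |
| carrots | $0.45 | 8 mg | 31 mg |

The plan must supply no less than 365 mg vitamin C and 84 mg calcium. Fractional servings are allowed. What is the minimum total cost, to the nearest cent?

$2.63

This is a tiny linear program; its minimum lies at a vertex of the feasible set. List the vertices and price them.
strawberries only: max(365/104, 84/39) = 3.51 servings → $2.63.
carrots only: max(365/8, 84/31) = 45.62 servings → $20.53.
strawberries + carrots: intersection lies outside the first quadrant.
The minimum over all feasible corners is $2.63.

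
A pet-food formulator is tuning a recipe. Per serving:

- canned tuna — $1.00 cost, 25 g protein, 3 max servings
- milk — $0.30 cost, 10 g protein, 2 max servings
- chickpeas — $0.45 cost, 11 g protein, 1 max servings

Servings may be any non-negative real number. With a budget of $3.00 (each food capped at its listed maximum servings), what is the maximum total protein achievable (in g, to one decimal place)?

Protein per dollar: milk 33.33, canned tuna 25, chickpeas 24.44.
Take 2 servings of milk: spends $0.60, +20.0 g protein (running total 20.0 g).
Take 2.4 servings of canned tuna: spends $2.40, +60.0 g protein (running total 80.0 g).
Filling greedily by protein-per-dollar is optimal for one linear limit, giving 80.0 g.

80.0 g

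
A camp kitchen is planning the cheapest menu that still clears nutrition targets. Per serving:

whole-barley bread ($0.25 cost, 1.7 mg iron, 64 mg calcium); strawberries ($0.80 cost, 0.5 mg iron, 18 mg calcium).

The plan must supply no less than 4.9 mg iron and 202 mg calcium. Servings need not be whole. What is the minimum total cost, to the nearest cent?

For a min-cost LP with two ≥-constraints, a basic feasible solution has at most two positive variables.
whole-barley bread only: max(4.9/1.7, 202/64) = 3.156 servings → $0.79.
strawberries only: max(4.9/0.5, 202/18) = 11.22 servings → $8.98.
whole-barley bread + strawberries: intersection lies outside the first quadrant.
So the least-cost plan costs $0.79.

$0.79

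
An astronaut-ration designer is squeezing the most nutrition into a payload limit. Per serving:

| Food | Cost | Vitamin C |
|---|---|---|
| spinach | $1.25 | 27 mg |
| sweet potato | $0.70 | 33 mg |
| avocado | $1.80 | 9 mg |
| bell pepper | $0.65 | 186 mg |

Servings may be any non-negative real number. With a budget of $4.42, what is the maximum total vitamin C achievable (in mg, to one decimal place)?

1264.8 mg

Vitamin C per dollar: bell pepper 286.2, sweet potato 47.14, spinach 21.6, avocado 5.
With no serving limits, spend the whole cost allowance on bell pepper: $4.42 / $0.65 × 186 mg = 1264.8 mg.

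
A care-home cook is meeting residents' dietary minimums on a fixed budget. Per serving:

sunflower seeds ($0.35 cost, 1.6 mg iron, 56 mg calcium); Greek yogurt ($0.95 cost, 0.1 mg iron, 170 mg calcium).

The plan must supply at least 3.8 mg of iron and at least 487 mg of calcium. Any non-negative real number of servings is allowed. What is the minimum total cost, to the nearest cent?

$2.80

sunflower seeds only: max(3.8/1.6, 487/56) = 8.696 servings → $3.04.
Greek yogurt only: max(3.8/0.1, 487/170) = 38 servings → $36.10.
sunflower seeds + Greek yogurt with both tight: 2.242 servings and 2.126 servings → $2.80.
Cheapest feasible corner: $2.80.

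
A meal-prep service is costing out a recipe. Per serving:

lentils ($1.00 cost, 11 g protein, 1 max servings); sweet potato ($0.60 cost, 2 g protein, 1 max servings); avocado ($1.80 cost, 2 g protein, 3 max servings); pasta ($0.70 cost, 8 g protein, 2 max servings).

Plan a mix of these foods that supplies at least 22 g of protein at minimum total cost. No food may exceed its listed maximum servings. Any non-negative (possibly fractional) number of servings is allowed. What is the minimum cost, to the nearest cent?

Cost per g of protein: pasta $0.0875, lentils $0.0909, sweet potato $0.3000, avocado $0.9000.
Take 2 servings of pasta: +16.0 g protein for $1.40 (total $1.40, still need 6.0 g).
Take 0.5455 servings of lentils: +6.0 g protein for $0.55 (total $1.95, still need 0.0 g).
Filling from the cheapest source first is optimal under one linear minimum: $1.95.

$1.95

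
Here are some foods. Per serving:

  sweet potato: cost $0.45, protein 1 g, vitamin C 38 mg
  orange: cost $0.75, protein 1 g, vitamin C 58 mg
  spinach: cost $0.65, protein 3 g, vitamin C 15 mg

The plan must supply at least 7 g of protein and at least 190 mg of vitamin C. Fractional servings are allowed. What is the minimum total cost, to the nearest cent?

Two binding constraints pin down two serving amounts, so the optimal mix uses at most two foods. The candidates are each food alone (scaled to the tighter of protein/vitamin C) and each pair with both constraints tight.
sweet potato only: max(7/1, 190/38) = 7 servings → $3.15.
orange only: max(7/1, 190/58) = 7 servings → $5.25.
spinach only: max(7/3, 190/15) = 12.67 servings → $8.23.
sweet potato + orange: intersection lies outside the first quadrant.
sweet potato + spinach with both tight: 4.697 servings and 0.7677 servings → $2.61.
orange + spinach with both tight: 2.925 servings and 1.358 servings → $3.08.
Cheapest feasible corner: $2.61.

$2.61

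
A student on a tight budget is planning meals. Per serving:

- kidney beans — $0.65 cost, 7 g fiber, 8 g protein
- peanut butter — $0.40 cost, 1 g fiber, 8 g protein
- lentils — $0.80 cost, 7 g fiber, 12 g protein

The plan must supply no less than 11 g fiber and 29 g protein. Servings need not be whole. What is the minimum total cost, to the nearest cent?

$1.72

Two binding constraints pin down two serving amounts, so the optimal mix uses at most two foods. The candidates are each food alone (scaled to the tighter of fiber/protein) and each pair with both constraints tight.
kidney beans only: max(11/7, 29/8) = 3.625 servings → $2.36.
peanut butter only: max(11/1, 29/8) = 11 servings → $4.40.
lentils only: max(11/7, 29/12) = 2.417 servings → $1.93.
kidney beans + peanut butter with both tight: 1.229 servings and 2.396 servings → $1.76.
kidney beans + lentils with both targets exact would need a negative amount; discard.
peanut butter + lentils with both tight: 1.614 servings and 1.341 servings → $1.72.
Cheapest feasible corner: $1.72.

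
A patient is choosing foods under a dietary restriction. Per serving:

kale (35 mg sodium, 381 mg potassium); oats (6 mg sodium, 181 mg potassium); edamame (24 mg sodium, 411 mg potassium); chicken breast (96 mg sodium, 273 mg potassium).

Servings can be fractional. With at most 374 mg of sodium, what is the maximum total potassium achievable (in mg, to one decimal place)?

11282.3 mg

Potassium per mg sodium: oats 30.17, edamame 17.12, kale 10.89, chicken breast 2.844.
With no serving limits, spend the whole sodium allowance on oats: 374 mg / 6 mg × 181 mg = 11282.3 mg.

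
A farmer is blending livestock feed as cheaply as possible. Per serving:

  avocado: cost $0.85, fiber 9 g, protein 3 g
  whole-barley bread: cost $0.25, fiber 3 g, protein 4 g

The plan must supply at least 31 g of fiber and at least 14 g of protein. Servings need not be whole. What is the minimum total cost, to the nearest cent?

$2.58

Two binding constraints pin down two serving amounts, so the optimal mix uses at most two foods. The candidates are each food alone (scaled to the tighter of fiber/protein) and each pair with both constraints tight.
avocado only: max(31/9, 14/3) = 4.667 servings → $3.97.
whole-barley bread only: max(31/3, 14/4) = 10.33 servings → $2.58.
avocado + whole-barley bread with both tight: 3.037 servings and 1.222 servings → $2.89.
So the least-cost plan costs $2.58.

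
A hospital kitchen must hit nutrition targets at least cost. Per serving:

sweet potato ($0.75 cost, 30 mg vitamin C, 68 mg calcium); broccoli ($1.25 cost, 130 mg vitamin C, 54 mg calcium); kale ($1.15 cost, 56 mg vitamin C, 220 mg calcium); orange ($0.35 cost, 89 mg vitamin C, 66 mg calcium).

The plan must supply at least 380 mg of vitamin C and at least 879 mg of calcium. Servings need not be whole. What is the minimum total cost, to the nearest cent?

An LP optimum is at a vertex; with two nutrient constraints at most two foods are used. Check each candidate.
sweet potato only: max(380/30, 879/68) = 12.93 servings → $9.69.
broccoli only: max(380/130, 879/54) = 16.28 servings → $20.35.
kale only: max(380/56, 879/220) = 6.786 servings → $7.80.
orange only: max(380/89, 879/66) = 13.32 servings → $4.66.
sweet potato + broccoli: the both-tight solution has a negative serving — not a feasible corner.
sweet potato + kale with both tight: 12.31 servings and 0.1898 servings → $9.45.
sweet potato + orange: the both-tight solution has a negative serving — not a feasible corner.
broccoli + kale with both tight: 1.344 servings and 3.666 servings → $5.90.
broccoli + orange: the both-tight solution has a negative serving — not a feasible corner.
kale + orange with both tight: 3.346 servings and 2.164 servings → $4.61.
Cheapest feasible corner: $4.61.

$4.61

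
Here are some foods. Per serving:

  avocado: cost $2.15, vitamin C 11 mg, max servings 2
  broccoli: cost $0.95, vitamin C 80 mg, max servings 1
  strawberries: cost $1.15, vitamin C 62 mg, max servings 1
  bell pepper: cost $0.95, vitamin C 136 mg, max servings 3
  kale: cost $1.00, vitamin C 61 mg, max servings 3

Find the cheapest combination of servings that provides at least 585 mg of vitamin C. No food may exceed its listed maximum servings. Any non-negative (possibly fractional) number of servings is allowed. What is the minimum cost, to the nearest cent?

Cost per mg of vitamin C: bell pepper $0.0070, broccoli $0.0119, kale $0.0164, strawberries $0.0185, avocado $0.1955.
Take 3 servings of bell pepper: +408.0 mg vitamin C for $2.85 (total $2.85, still need 177.0 mg).
Take 1 serving of broccoli: +80.0 mg vitamin C for $0.95 (total $3.80, still need 97.0 mg).
Take 1.59 servings of kale: +97.0 mg vitamin C for $1.59 (total $5.39, still need 0.0 mg).
Greedy by cheapest-per-mg is optimal for a single linear constraint, so the minimum cost is $5.39.

$5.39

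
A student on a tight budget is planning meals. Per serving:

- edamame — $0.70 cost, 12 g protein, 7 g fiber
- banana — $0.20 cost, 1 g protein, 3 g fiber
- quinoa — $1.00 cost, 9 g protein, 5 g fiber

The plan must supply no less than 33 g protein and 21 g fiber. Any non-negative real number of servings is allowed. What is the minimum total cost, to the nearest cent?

$2.03

Compare the cost at each extreme point of the feasible region.
edamame only: max(33/12, 21/7) = 3 servings → $2.10.
banana only: max(33/1, 21/3) = 33 servings → $6.60.
quinoa only: max(33/9, 21/5) = 4.2 servings → $4.20.
edamame + banana with both tight: 2.69 servings and 0.7241 servings → $2.03.
edamame + quinoa with both targets exact would need a negative amount; discard.
banana + quinoa with both tight: 1.091 servings and 3.545 servings → $3.76.
Cheapest feasible corner: $2.03.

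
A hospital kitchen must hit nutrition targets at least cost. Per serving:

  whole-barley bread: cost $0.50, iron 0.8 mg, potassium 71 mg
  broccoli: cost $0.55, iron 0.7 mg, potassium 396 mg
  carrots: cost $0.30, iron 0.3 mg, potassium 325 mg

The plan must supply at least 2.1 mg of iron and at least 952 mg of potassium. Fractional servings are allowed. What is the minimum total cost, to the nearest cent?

This is a tiny linear program; its minimum lies at a vertex of the feasible set. List the vertices and price them.
whole-barley bread only: max(2.1/0.8, 952/71) = 13.41 servings → $6.70.
broccoli only: max(2.1/0.7, 952/396) = 3 servings → $1.65.
carrots only: max(2.1/0.3, 952/325) = 7 servings → $2.10.
whole-barley bread + broccoli with both tight: 0.6185 servings and 2.293 servings → $1.57.
whole-barley bread + carrots with both tight: 1.663 servings and 2.566 servings → $1.60.
broccoli + carrots with both targets exact would need a negative amount; discard.
Cheapest feasible corner: $1.57.

$1.57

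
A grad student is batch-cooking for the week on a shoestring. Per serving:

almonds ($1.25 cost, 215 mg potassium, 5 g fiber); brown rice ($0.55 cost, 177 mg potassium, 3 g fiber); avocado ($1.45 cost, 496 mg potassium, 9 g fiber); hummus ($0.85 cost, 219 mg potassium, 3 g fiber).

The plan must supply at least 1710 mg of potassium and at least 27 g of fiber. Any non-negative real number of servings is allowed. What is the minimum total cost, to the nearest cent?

This is a tiny linear program; its minimum lies at a vertex of the feasible set. List the vertices and price them.
almonds only: max(1710/215, 27/5) = 7.953 servings → $9.94.
brown rice only: max(1710/177, 27/3) = 9.661 servings → $5.31.
avocado only: max(1710/496, 27/9) = 3.448 servings → $5.00.
hummus only: max(1710/219, 27/3) = 9 servings → $7.65.
almonds + brown rice: intersection lies outside the first quadrant.
almonds + avocado: the both-tight solution has a negative serving — not a feasible corner.
almonds + hummus with both tight: 1.74 servings and 6.1 servings → $7.36.
brown rice + avocado: intersection lies outside the first quadrant.
brown rice + hummus with both tight: 6.214 servings and 2.786 servings → $5.79.
avocado + hummus with both tight: 1.621 servings and 4.137 servings → $5.87.
Cheapest feasible corner: $5.00.

$5.00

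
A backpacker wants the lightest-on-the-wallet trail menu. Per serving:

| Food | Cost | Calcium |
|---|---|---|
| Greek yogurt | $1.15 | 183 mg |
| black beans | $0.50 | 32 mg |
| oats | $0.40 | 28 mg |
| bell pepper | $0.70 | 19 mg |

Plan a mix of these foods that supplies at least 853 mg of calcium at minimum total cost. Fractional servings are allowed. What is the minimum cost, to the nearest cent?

Cost per mg of calcium: Greek yogurt $0.0063, oats $0.0143, black beans $0.0156, bell pepper $0.0368.
With no serving limits, use only Greek yogurt: 853 mg / 183 mg = 4.661 servings × $1.15 = $5.36.

$5.36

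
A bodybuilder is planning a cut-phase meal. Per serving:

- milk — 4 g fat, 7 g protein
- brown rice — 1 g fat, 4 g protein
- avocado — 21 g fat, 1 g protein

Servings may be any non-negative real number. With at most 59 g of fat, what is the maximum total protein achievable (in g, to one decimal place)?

Protein per g fat: brown rice 4, milk 1.75, avocado 0.04762.
With no serving limits, spend the whole fat allowance on brown rice: 59 g / 1 g × 4 g = 236.0 g.

236.0 g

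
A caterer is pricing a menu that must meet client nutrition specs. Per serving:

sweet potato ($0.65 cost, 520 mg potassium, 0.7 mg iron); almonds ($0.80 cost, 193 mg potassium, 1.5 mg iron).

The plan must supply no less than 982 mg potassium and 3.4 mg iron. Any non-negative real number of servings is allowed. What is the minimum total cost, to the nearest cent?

This is a tiny linear program; its minimum lies at a vertex of the feasible set. List the vertices and price them.
sweet potato only: max(982/520, 3.4/0.7) = 4.857 servings → $3.16.
almonds only: max(982/193, 3.4/1.5) = 5.088 servings → $4.07.
sweet potato + almonds with both tight: 1.267 servings and 1.676 servings → $2.16.
Cheapest feasible corner: $2.16.

$2.16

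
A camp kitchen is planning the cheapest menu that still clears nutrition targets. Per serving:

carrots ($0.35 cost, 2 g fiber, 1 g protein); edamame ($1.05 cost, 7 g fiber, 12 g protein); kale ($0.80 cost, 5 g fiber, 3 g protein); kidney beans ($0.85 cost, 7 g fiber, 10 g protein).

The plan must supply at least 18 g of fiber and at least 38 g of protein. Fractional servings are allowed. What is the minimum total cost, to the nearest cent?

For a min-cost LP with two ≥-constraints, a basic feasible solution has at most two positive variables.
carrots only: max(18/2, 38/1) = 38 servings → $13.30.
edamame only: max(18/7, 38/12) = 3.167 servings → $3.33.
kale only: max(18/5, 38/3) = 12.67 servings → $10.13.
kidney beans only: max(18/7, 38/10) = 3.8 servings → $3.23.
carrots + edamame: intersection lies outside the first quadrant.
carrots + kale with both targets exact would need a negative amount; discard.
carrots + kidney beans: intersection lies outside the first quadrant.
edamame + kale: intersection lies outside the first quadrant.
edamame + kidney beans: the both-tight solution has a negative serving — not a feasible corner.
kale + kidney beans with both targets exact would need a negative amount; discard.
Cheapest feasible corner: $3.23.

$3.23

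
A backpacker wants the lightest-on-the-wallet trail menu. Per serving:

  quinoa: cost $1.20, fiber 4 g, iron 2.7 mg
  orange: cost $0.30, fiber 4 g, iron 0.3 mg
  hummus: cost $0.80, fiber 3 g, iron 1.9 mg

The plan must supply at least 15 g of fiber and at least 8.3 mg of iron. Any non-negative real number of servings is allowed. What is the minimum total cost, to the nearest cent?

$3.59

quinoa only: max(15/4, 8.3/2.7) = 3.75 servings → $4.50.
orange only: max(15/4, 8.3/0.3) = 27.67 servings → $8.30.
hummus only: max(15/3, 8.3/1.9) = 5 servings → $4.00.
quinoa + orange with both tight: 2.99 servings and 0.7604 servings → $3.82.
quinoa + hummus: the both-tight solution has a negative serving — not a feasible corner.
orange + hummus with both tight: 0.5373 servings and 4.284 servings → $3.59.
So the least-cost plan costs $3.59.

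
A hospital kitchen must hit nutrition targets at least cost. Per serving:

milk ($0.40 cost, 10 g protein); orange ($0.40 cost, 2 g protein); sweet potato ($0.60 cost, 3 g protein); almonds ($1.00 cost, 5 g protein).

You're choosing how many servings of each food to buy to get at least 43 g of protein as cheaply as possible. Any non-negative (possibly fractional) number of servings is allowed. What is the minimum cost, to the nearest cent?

$1.72

Cost per g of protein: milk $0.0400, orange $0.2000, sweet potato $0.2000, almonds $0.2000.
With no serving limits, use only milk: 43 g / 10 g = 4.3 servings × $0.40 = $1.72.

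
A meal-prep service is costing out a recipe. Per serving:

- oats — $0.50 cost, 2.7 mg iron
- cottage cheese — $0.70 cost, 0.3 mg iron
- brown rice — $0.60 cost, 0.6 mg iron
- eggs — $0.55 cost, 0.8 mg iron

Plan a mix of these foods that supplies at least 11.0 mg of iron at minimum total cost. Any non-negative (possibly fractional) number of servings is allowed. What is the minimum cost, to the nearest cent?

$2.04

Cost per mg of iron: oats $0.1852, eggs $0.6875, brown rice $1.0000, cottage cheese $2.3333.
With no serving limits, use only oats: 11.0 mg / 2.7 mg = 4.074 servings × $0.50 = $2.04.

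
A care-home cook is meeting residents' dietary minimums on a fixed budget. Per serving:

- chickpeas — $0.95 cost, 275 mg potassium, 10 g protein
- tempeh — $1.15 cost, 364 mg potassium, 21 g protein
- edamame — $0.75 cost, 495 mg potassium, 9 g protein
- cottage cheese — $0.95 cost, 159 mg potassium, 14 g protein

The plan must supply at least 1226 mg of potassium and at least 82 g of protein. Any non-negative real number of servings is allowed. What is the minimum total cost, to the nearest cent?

The cheapest plan sits at a corner of the feasible region — with two constraints it uses at most two foods.
chickpeas only: max(1226/275, 82/10) = 8.2 servings → $7.79.
tempeh only: max(1226/364, 82/21) = 3.905 servings → $4.49.
edamame only: max(1226/495, 82/9) = 9.111 servings → $6.83.
cottage cheese only: max(1226/159, 82/14) = 7.711 servings → $7.33.
chickpeas + tempeh: intersection lies outside the first quadrant.
chickpeas + edamame with both targets exact would need a negative amount; discard.
chickpeas + cottage cheese with both tight: 1.826 servings and 4.553 servings → $6.06.
tempeh + edamame with both targets exact would need a negative amount; discard.
tempeh + cottage cheese with both tight: 2.348 servings and 2.335 servings → $4.92.
edamame + cottage cheese with both tight: 0.7503 servings and 5.375 servings → $5.67.
So the least-cost plan costs $4.49.

$4.49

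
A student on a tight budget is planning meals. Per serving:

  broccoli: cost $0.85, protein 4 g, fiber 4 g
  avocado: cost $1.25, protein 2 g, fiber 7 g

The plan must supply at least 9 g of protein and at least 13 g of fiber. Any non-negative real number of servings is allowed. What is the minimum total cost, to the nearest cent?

With two linear requirements the optimum uses one or two foods; enumerate the corners.
broccoli only: max(9/4, 13/4) = 3.25 servings → $2.76.
avocado only: max(9/2, 13/7) = 4.5 servings → $5.62.
broccoli + avocado with both tight: 1.85 servings and 0.8 servings → $2.57.
The minimum over all feasible corners is $2.57.

$2.57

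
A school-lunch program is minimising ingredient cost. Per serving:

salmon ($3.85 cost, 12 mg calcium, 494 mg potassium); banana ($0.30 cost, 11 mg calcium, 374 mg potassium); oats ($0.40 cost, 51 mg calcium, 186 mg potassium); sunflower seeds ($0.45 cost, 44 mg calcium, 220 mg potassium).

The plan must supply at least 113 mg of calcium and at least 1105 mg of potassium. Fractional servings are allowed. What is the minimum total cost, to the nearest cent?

$1.33

This is a tiny linear program; its minimum lies at a vertex of the feasible set. List the vertices and price them.
salmon only: max(113/12, 1105/494) = 9.417 servings → $36.25.
banana only: max(113/11, 1105/374) = 10.27 servings → $3.08.
oats only: max(113/51, 1105/186) = 5.941 servings → $2.38.
sunflower seeds only: max(113/44, 1105/220) = 5.023 servings → $2.26.
salmon + banana with both targets exact would need a negative amount; discard.
salmon + oats with both tight: 1.539 servings and 1.854 servings → $6.67.
salmon + sunflower seeds with both tight: 1.244 servings and 2.229 servings → $5.79.
banana + oats with both tight: 2.075 servings and 1.768 servings → $1.33.
banana + sunflower seeds with both tight: 1.693 servings and 2.145 servings → $1.47.
oats + sunflower seeds with both targets exact would need a negative amount; discard.
Cheapest feasible corner: $1.33.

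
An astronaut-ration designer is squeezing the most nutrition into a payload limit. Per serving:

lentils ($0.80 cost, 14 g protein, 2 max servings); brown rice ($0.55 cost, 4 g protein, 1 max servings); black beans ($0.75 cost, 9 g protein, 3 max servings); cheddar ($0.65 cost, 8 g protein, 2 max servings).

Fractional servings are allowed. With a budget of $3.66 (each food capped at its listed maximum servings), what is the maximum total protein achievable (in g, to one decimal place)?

Protein per dollar: lentils 17.5, cheddar 12.31, black beans 12, brown rice 7.273.
Take 2 servings of lentils: spends $1.60, +28.0 g protein (running total 28.0 g).
Take 2 servings of cheddar: spends $1.30, +16.0 g protein (running total 44.0 g).
Take 1.013 servings of black beans: spends $0.76, +9.1 g protein (running total 53.1 g).
Filling greedily by protein-per-dollar is optimal for one linear limit, giving 53.1 g.

53.1 g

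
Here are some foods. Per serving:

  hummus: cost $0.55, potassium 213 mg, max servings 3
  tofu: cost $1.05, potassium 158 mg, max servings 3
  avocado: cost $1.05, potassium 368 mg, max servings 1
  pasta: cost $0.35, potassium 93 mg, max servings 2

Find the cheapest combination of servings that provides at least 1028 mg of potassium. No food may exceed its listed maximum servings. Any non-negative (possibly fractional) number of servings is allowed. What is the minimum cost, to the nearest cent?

Cost per mg of potassium: hummus $0.0026, avocado $0.0029, pasta $0.0038, tofu $0.0066.
Take 3 servings of hummus: +639.0 mg potassium for $1.65 (total $1.65, still need 389.0 mg).
Take 1 serving of avocado: +368.0 mg potassium for $1.05 (total $2.70, still need 21.0 mg).
Take 0.2258 servings of pasta: +21.0 mg potassium for $0.08 (total $2.78, still need 0.0 mg).
Greedy by cheapest-per-mg is optimal for a single linear constraint, so the minimum cost is $2.78.

$2.78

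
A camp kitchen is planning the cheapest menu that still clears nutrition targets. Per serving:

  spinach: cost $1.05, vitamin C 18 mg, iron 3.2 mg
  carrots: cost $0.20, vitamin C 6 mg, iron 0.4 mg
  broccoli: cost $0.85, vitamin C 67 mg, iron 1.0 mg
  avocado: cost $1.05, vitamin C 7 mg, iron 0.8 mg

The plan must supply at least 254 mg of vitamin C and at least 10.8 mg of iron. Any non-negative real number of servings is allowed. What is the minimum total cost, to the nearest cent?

Minimising a linear cost over {vitamin C ≥ 254, iron ≥ 10.8, servings ≥ 0} — the optimum is at a vertex, using one or two foods.
spinach only: max(254/18, 10.8/3.2) = 14.11 servings → $14.82.
carrots only: max(254/6, 10.8/0.4) = 42.33 servings → $8.47.
broccoli only: max(254/67, 10.8/1.0) = 10.8 servings → $9.18.
avocado only: max(254/7, 10.8/0.8) = 36.29 servings → $38.10.
spinach + carrots: intersection lies outside the first quadrant.
spinach + broccoli with both tight: 2.391 servings and 3.149 servings → $5.19.
spinach + avocado with both targets exact would need a negative amount; discard.
carrots + broccoli with both tight: 22.58 servings and 1.769 servings → $6.02.
carrots + avocado with both targets exact would need a negative amount; discard.
broccoli + avocado with both tight: 2.738 servings and 10.08 servings → $12.91.
Cheapest feasible corner: $5.19.

$5.19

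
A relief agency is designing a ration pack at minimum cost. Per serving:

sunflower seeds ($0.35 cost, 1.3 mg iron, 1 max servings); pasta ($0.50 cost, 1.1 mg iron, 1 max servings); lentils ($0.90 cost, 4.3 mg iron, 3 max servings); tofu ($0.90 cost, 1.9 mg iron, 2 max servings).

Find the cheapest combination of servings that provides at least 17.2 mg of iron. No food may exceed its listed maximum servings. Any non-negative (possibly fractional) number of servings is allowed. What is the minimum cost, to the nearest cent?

$4.45

Cost per mg of iron: lentils $0.2093, sunflower seeds $0.2692, pasta $0.4545, tofu $0.4737.
Take 3 servings of lentils: +12.9 mg iron for $2.70 (total $2.70, still need 4.3 mg).
Take 1 serving of sunflower seeds: +1.3 mg iron for $0.35 (total $3.05, still need 3.0 mg).
Take 1 serving of pasta: +1.1 mg iron for $0.50 (total $3.55, still need 1.9 mg).
Take 1 serving of tofu: +1.9 mg iron for $0.90 (total $4.45, still need 0.0 mg).
Greedy by cheapest-per-mg is optimal for a single linear constraint, so the minimum cost is $4.45.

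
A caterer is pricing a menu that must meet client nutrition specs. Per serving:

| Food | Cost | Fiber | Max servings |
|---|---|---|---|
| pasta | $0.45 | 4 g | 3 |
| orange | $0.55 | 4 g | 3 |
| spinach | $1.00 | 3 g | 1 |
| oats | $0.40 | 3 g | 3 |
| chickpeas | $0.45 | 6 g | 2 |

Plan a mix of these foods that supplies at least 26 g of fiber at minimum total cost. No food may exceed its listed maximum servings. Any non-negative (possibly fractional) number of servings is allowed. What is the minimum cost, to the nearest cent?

$2.52

Cost per g of fiber: chickpeas $0.0750, pasta $0.1125, oats $0.1333, orange $0.1375, spinach $0.3333.
Take 2 servings of chickpeas: +12.0 g fiber for $0.90 (total $0.90, still need 14.0 g).
Take 3 servings of pasta: +12.0 g fiber for $1.35 (total $2.25, still need 2.0 g).
Take 0.6667 servings of oats: +2.0 g fiber for $0.27 (total $2.52, still need 0.0 g).
Filling from the cheapest source first is optimal under one linear minimum: $2.52.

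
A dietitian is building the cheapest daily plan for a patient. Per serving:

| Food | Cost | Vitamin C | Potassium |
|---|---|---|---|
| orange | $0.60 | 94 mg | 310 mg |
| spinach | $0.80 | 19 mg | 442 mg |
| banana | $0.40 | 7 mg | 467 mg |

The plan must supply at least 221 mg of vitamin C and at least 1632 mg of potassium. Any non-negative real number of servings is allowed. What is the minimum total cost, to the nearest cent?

$2.13

An LP optimum is at a vertex; with two nutrient constraints at most two foods are used. Check each candidate.
orange only: max(221/94, 1632/310) = 5.265 servings → $3.16.
spinach only: max(221/19, 1632/442) = 11.63 servings → $9.31.
banana only: max(221/7, 1632/467) = 31.57 servings → $12.63.
orange + spinach with both tight: 1.87 servings and 2.381 servings → $3.03.
orange + banana with both tight: 2.2 servings and 2.035 servings → $2.13.
spinach + banana: the both-tight solution has a negative serving — not a feasible corner.
So the least-cost plan costs $2.13.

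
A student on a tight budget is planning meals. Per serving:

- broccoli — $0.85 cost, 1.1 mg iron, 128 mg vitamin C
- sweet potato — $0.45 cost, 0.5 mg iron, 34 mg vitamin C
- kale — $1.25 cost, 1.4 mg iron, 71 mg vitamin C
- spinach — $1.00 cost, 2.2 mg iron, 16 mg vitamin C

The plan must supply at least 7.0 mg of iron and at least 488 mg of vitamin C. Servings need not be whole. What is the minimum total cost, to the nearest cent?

$4.46

broccoli only: max(7.0/1.1, 488/128) = 6.364 servings → $5.41.
sweet potato only: max(7.0/0.5, 488/34) = 14.35 servings → $6.46.
kale only: max(7.0/1.4, 488/71) = 6.873 servings → $8.59.
spinach only: max(7.0/2.2, 488/16) = 30.5 servings → $30.50.
broccoli + sweet potato with both tight: 0.2256 servings and 13.5 servings → $6.27.
broccoli + kale with both tight: 1.842 servings and 3.553 servings → $6.01.
broccoli + spinach with both tight: 3.642 servings and 1.361 servings → $4.46.
sweet potato + kale with both targets exact would need a negative amount; discard.
sweet potato + spinach: the both-tight solution has a negative serving — not a feasible corner.
kale + spinach: intersection lies outside the first quadrant.
So the least-cost plan costs $4.46.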